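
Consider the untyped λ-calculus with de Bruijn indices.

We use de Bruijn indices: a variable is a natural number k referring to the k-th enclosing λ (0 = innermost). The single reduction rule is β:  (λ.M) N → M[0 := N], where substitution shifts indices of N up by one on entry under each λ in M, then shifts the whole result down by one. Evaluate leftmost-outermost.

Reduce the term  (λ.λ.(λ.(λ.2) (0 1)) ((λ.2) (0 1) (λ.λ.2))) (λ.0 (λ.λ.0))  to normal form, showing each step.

Answer: normal form = λ.0  (in 3 steps)

Derivation:
  start: (λ.λ.(λ.(λ.2) (0 1)) ((λ.2) (0 1) (λ.λ.2))) (λ.0 (λ.λ.0))
  [1] λ.(λ.(λ.2) (0 1)) ((λ.λ.0 (λ.λ.0)) (0 (λ.0 (λ.λ.0))) (λ.λ.2))
  [2] λ.(λ.1) ((λ.λ.0 (λ.λ.0)) (0 (λ.0 (λ.λ.0))) (λ.λ.2) 0)
  [3] λ.0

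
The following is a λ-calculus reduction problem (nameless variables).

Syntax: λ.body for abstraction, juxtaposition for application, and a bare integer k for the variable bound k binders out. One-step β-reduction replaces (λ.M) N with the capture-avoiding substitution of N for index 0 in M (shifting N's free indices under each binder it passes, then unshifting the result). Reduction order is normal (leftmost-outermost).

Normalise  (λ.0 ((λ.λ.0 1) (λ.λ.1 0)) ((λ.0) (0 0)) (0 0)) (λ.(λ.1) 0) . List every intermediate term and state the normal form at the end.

Answer: normal form = λ.0  (in 15 steps)

Working:
  start: (λ.0 ((λ.λ.0 1) (λ.λ.1 0)) ((λ.0) (0 0)) (0 0)) (λ.(λ.1) 0)
  step 1: (λ.(λ.1) 0) ((λ.λ.0 1) (λ.λ.1 0)) ((λ.0) ((λ.(λ.1) 0) (λ.(λ.1) 0))) ((λ.(λ.1) 0) (λ.(λ.1) 0))
  step 2: (λ.(λ.λ.0 1) (λ.λ.1 0)) ((λ.λ.0 1) (λ.λ.1 0)) ((λ.0) ((λ.(λ.1) 0) (λ.(λ.1) 0))) ((λ.(λ.1) 0) (λ.(λ.1) 0))
  step 3: (λ.λ.0 1) (λ.λ.1 0) ((λ.0) ((λ.(λ.1) 0) (λ.(λ.1) 0))) ((λ.(λ.1) 0) (λ.(λ.1) 0))
  step 4: (λ.0 (λ.λ.1 0)) ((λ.0) ((λ.(λ.1) 0) (λ.(λ.1) 0))) ((λ.(λ.1) 0) (λ.(λ.1) 0))
  step 5: (λ.0) ((λ.(λ.1) 0) (λ.(λ.1) 0)) (λ.λ.1 0) ((λ.(λ.1) 0) (λ.(λ.1) 0))
  step 6: (λ.(λ.1) 0) (λ.(λ.1) 0) (λ.λ.1 0) ((λ.(λ.1) 0) (λ.(λ.1) 0))
  step 7: (λ.λ.(λ.1) 0) (λ.(λ.1) 0) (λ.λ.1 0) ((λ.(λ.1) 0) (λ.(λ.1) 0))
  step 8: (λ.(λ.1) 0) (λ.λ.1 0) ((λ.(λ.1) 0) (λ.(λ.1) 0))
  step 9: (λ.λ.λ.1 0) (λ.λ.1 0) ((λ.(λ.1) 0) (λ.(λ.1) 0))
  step 10: (λ.λ.1 0) ((λ.(λ.1) 0) (λ.(λ.1) 0))
  step 11: λ.(λ.(λ.1) 0) (λ.(λ.1) 0) 0
  step 12: λ.(λ.λ.(λ.1) 0) (λ.(λ.1) 0) 0
  step 13: λ.(λ.(λ.1) 0) 0
  step 14: λ.(λ.1) 0
  step 15: λ.0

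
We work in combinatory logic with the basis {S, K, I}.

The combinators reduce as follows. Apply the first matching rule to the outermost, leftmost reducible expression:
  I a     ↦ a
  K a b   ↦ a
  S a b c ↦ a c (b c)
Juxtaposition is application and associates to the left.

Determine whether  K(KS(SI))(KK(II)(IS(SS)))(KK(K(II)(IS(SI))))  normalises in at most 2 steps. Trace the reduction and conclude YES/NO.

  start: K(KS(SI))(KK(II)(IS(SS)))(KK(K(II)(IS(SI))))
  [1] KS(SI)(KK(K(II)(IS(SI))))
  [2] S(KK(K(II)(IS(SI))))

Answer: NO — after 2 steps the term is S(KK(K(II)(IS(SI)))), not yet normal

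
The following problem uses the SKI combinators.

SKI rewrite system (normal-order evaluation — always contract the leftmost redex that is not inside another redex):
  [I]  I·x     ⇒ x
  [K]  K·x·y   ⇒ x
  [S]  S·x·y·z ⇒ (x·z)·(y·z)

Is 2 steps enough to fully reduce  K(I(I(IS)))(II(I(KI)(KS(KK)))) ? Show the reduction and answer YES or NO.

  start: K(I(I(IS)))(II(I(KI)(KS(KK))))
  step 1: I(I(IS))
  step 2: I(IS)

Answer: NO — after 2 steps the term is I(IS), not yet normal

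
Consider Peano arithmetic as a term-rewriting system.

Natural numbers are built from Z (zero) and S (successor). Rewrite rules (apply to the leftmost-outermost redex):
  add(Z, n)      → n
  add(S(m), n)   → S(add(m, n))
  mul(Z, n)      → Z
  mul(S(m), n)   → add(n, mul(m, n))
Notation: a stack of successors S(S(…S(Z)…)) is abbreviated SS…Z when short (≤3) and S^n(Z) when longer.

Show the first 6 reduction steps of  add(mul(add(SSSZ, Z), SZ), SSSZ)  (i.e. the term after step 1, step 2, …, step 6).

  start: add(mul(add(SSSZ, Z), SZ), SSSZ)
  step 1: add(mul(S(add(SSZ, Z)), SZ), SSSZ)
  step 2: add(add(SZ, mul(add(SSZ, Z), SZ)), SSSZ)
  step 3: add(S(add(Z, mul(add(SSZ, Z), SZ))), SSSZ)
  step 4: S(add(add(Z, mul(add(SSZ, Z), SZ)), SSSZ))
  step 5: S(add(mul(add(SSZ, Z), SZ), SSSZ))
  step 6: S(add(mul(S(add(SZ, Z)), SZ), SSSZ))

Answer: after 6 steps: S(add(mul(S(add(SZ, Z)), SZ), SSSZ))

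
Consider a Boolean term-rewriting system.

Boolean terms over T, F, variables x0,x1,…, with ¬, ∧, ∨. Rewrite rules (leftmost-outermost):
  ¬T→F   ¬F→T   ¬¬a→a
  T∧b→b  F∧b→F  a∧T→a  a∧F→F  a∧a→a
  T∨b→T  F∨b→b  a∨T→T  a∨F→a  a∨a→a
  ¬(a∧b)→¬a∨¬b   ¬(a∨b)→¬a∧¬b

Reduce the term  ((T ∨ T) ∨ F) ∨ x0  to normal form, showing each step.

Answer: normal form = T  (in 3 steps)

Reduction:
  start: ((T ∨ T) ∨ F) ∨ x0
  [1] (T ∨ T) ∨ x0
  [2] T ∨ x0
  [3] T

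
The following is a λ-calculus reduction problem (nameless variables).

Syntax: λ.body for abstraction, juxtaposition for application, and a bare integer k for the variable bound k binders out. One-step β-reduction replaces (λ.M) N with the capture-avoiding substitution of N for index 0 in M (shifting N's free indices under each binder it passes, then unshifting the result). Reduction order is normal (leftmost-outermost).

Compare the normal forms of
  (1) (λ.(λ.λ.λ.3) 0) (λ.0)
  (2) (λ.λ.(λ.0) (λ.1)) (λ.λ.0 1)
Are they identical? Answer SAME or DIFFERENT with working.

Term A:
  start: (λ.(λ.λ.λ.3) 0) (λ.0)
  →1  (λ.λ.λ.λ.0) (λ.0)
  →2  λ.λ.λ.0

Term B:
  start: (λ.λ.(λ.0) (λ.1)) (λ.λ.0 1)
  →1  λ.(λ.0) (λ.1)
  →2  λ.λ.1

Answer: DIFFERENT — A ⇓ λ.λ.λ.0, B ⇓ λ.λ.1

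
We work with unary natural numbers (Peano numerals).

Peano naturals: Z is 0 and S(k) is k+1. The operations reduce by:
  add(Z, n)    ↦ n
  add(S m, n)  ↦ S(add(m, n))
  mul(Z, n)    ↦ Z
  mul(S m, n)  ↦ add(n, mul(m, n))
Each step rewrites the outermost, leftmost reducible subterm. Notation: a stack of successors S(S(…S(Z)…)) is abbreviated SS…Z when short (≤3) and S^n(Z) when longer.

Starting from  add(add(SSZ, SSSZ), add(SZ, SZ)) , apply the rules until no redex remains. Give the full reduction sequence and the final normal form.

  start: add(add(SSZ, SSSZ), add(SZ, SZ))
  [1] add(S(add(SZ, SSSZ)), add(SZ, SZ))
  [2] S(add(add(SZ, SSSZ), add(SZ, SZ)))
  [3] S(add(S(add(Z, SSSZ)), add(SZ, SZ)))
  [4] S(S(add(add(Z, SSSZ), add(SZ, SZ))))
  [5] S(S(add(SSSZ, add(SZ, SZ))))
  [6] S(S(S(add(SSZ, add(SZ, SZ)))))
  [7] S(S(S(S(add(SZ, add(SZ, SZ))))))
  [8] S(S(S(S(S(add(Z, add(SZ, SZ)))))))
  [9] S(S(S(S(S(add(SZ, SZ))))))
  [10] S(S(S(S(S(S(add(Z, SZ)))))))
  [11] S^7(Z)

Answer: normal form = S^7(Z)  (in 11 steps)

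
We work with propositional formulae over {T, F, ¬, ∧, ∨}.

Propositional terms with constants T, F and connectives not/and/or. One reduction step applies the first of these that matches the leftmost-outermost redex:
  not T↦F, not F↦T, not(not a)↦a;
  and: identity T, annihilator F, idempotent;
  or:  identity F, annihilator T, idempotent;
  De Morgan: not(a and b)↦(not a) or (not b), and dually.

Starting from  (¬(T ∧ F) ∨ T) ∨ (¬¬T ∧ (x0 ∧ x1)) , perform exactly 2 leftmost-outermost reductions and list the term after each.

Answer: after 2 steps: T

Working:
  start: (¬(T ∧ F) ∨ T) ∨ (¬¬T ∧ (x0 ∧ x1))
  step 1: T ∨ (¬¬T ∧ (x0 ∧ x1))
  step 2: T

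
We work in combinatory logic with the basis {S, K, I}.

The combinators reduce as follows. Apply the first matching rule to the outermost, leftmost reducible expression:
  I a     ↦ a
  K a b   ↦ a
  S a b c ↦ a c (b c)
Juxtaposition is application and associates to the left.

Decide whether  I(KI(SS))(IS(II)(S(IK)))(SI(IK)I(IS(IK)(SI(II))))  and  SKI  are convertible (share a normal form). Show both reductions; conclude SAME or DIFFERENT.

Term A:
  start: I(KI(SS))(IS(II)(S(IK)))(SI(IK)I(IS(IK)(SI(II))))
  →1  KI(SS)(IS(II)(S(IK)))(SI(IK)I(IS(IK)(SI(II))))
  →2  I(IS(II)(S(IK)))(SI(IK)I(IS(IK)(SI(II))))
  →3  IS(II)(S(IK))(SI(IK)I(IS(IK)(SI(II))))
  →4  S(II)(S(IK))(SI(IK)I(IS(IK)(SI(II))))
  →5  II(SI(IK)I(IS(IK)(SI(II))))(S(IK)(SI(IK)I(IS(IK)(SI(II)))))
  →6  I(SI(IK)I(IS(IK)(SI(II))))(S(IK)(SI(IK)I(IS(IK)(SI(II)))))
  →7  SI(IK)I(IS(IK)(SI(II)))(S(IK)(SI(IK)I(IS(IK)(SI(II)))))
  →8  II(IKI)(IS(IK)(SI(II)))(S(IK)(SI(IK)I(IS(IK)(SI(II)))))
  →9  I(IKI)(IS(IK)(SI(II)))(S(IK)(SI(IK)I(IS(IK)(SI(II)))))
  →10  IKI(IS(IK)(SI(II)))(S(IK)(SI(IK)I(IS(IK)(SI(II)))))
  →11  KI(IS(IK)(SI(II)))(S(IK)(SI(IK)I(IS(IK)(SI(II)))))
  →12  I(S(IK)(SI(IK)I(IS(IK)(SI(II)))))
  →13  S(IK)(SI(IK)I(IS(IK)(SI(II))))
  →14  SK(SI(IK)I(IS(IK)(SI(II))))
  →15  SK(II(IKI)(IS(IK)(SI(II))))
  →16  SK(I(IKI)(IS(IK)(SI(II))))
  →17  SK(IKI(IS(IK)(SI(II))))
  →18  SK(KI(IS(IK)(SI(II))))
  →19  SKI

Term B:
  start: SKI

Answer: SAME — A ⇓ SKI, B ⇓ SKI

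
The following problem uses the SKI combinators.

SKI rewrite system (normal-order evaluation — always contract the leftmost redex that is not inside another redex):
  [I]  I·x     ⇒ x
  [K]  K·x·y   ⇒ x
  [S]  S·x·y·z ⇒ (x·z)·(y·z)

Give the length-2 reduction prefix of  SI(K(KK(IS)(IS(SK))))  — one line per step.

  start: SI(K(KK(IS)(IS(SK))))
  →1  SI(K(K(IS(SK))))
  →2  SI(K(K(S(SK))))

Answer: after 2 steps: SI(K(K(S(SK))))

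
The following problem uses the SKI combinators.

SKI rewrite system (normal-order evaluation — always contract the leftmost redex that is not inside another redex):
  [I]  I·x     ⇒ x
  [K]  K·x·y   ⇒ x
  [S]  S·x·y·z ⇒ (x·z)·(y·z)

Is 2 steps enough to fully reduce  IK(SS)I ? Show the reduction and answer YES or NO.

Answer: YES — reaches normal form SS in 2 ≤ 2 steps

Reduction:
  start: IK(SS)I
  →1  K(SS)I
  →2  SS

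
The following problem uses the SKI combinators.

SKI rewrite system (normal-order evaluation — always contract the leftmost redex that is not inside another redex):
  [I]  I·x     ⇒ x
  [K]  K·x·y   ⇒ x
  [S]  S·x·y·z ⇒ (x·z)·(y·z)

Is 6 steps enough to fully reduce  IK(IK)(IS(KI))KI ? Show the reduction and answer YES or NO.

  start: IK(IK)(IS(KI))KI
  [1] K(IK)(IS(KI))KI
  [2] IKKI
  [3] KKI
  [4] K

Answer: YES — reaches normal form K in 4 ≤ 6 steps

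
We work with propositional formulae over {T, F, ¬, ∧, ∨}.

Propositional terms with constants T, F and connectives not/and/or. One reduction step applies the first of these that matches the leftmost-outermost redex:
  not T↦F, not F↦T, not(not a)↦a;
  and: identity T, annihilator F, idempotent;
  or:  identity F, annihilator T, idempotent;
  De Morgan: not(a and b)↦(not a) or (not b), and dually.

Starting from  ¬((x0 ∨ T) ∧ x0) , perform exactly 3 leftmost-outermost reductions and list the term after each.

Answer: after 3 steps: (¬x0 ∧ F) ∨ ¬x0

Derivation:
  start: ¬((x0 ∨ T) ∧ x0)
  [1] ¬(x0 ∨ T) ∨ ¬x0
  [2] (¬x0 ∧ ¬T) ∨ ¬x0
  [3] (¬x0 ∧ F) ∨ ¬x0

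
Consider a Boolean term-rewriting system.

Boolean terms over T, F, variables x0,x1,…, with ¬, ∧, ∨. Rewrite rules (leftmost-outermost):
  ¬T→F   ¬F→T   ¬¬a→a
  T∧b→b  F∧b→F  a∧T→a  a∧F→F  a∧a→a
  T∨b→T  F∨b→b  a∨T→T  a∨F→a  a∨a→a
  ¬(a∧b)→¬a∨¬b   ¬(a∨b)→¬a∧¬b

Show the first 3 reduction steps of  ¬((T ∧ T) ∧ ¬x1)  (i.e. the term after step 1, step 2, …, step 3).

Answer: after 3 steps: ¬T ∨ ¬¬x1

Derivation:
  start: ¬((T ∧ T) ∧ ¬x1)
  →1  ¬(T ∧ T) ∨ ¬¬x1
  →2  (¬T ∨ ¬T) ∨ ¬¬x1
  →3  ¬T ∨ ¬¬x1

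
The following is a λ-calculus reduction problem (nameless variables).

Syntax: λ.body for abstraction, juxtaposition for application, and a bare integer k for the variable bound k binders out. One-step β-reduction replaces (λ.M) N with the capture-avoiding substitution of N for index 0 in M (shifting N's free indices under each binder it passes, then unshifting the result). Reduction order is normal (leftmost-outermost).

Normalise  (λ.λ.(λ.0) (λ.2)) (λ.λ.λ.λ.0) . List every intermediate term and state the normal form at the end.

Answer: normal form = λ.λ.λ.λ.λ.λ.0  (in 2 steps)

Derivation:
  start: (λ.λ.(λ.0) (λ.2)) (λ.λ.λ.λ.0)
  →1  λ.(λ.0) (λ.λ.λ.λ.λ.0)
  →2  λ.λ.λ.λ.λ.λ.0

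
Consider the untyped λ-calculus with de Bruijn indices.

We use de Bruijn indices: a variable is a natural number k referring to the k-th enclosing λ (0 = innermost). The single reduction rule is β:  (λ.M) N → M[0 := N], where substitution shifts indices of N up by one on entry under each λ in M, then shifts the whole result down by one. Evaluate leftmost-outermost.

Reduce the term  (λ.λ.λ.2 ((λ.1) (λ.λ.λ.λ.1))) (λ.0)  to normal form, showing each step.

Answer: normal form = λ.λ.0  (in 3 steps)

Derivation:
  start: (λ.λ.λ.2 ((λ.1) (λ.λ.λ.λ.1))) (λ.0)
  →1  λ.λ.(λ.0) ((λ.1) (λ.λ.λ.λ.1))
  →2  λ.λ.(λ.1) (λ.λ.λ.λ.1)
  →3  λ.λ.0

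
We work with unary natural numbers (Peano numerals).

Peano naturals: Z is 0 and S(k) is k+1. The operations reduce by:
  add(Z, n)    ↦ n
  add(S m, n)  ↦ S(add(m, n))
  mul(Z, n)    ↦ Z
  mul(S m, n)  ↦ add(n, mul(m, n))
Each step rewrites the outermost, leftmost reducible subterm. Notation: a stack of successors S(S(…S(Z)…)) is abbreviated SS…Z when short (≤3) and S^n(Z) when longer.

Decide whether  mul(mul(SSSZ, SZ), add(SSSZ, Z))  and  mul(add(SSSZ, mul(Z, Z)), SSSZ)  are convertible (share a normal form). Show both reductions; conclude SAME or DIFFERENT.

Term A:
  start: mul(mul(SSSZ, SZ), add(SSSZ, Z))
  →1  mul(add(SZ, mul(SSZ, SZ)), add(SSSZ, Z))
  →2  mul(S(add(Z, mul(SSZ, SZ))), add(SSSZ, Z))
  →3  add(add(SSSZ, Z), mul(add(Z, mul(SSZ, SZ)), add(SSSZ, Z)))
  →4  add(S(add(SSZ, Z)), mul(add(Z, mul(SSZ, SZ)), add(SSSZ, Z)))
  →5  S(add(add(SSZ, Z), mul(add(Z, mul(SSZ, SZ)), add(SSSZ, Z))))
  →6  S(add(S(add(SZ, Z)), mul(add(Z, mul(SSZ, SZ)), add(SSSZ, Z))))
  →7  S(S(add(add(SZ, Z), mul(add(Z, mul(SSZ, SZ)), add(SSSZ, Z)))))
  →8  S(S(add(S(add(Z, Z)), mul(add(Z, mul(SSZ, SZ)), add(SSSZ, Z)))))
  →9  S(S(S(add(add(Z, Z), mul(add(Z, mul(SSZ, SZ)), add(SSSZ, Z))))))
  →10  S(S(S(add(Z, mul(add(Z, mul(SSZ, SZ)), add(SSSZ, Z))))))
  →11  S(S(S(mul(add(Z, mul(SSZ, SZ)), add(SSSZ, Z)))))
  →12  S(S(S(mul(mul(SSZ, SZ), add(SSSZ, Z)))))
  →13  S(S(S(mul(add(SZ, mul(SZ, SZ)), add(SSSZ, Z)))))
  →14  S(S(S(mul(S(add(Z, mul(SZ, SZ))), add(SSSZ, Z)))))
  →15  S(S(S(add(add(SSSZ, Z), mul(add(Z, mul(SZ, SZ)), add(SSSZ, Z))))))
  →16  S(S(S(add(S(add(SSZ, Z)), mul(add(Z, mul(SZ, SZ)), add(SSSZ, Z))))))
  →17  S(S(S(S(add(add(SSZ, Z), mul(add(Z, mul(SZ, SZ)), add(SSSZ, Z)))))))
  →18  S(S(S(S(add(S(add(SZ, Z)), mul(add(Z, mul(SZ, SZ)), add(SSSZ, Z)))))))
  →19  S(S(S(S(S(add(add(SZ, Z), mul(add(Z, mul(SZ, SZ)), add(SSSZ, Z))))))))
  →20  S(S(S(S(S(add(S(add(Z, Z)), mul(add(Z, mul(SZ, SZ)), add(SSSZ, Z))))))))
  →21  S(S(S(S(S(S(add(add(Z, Z), mul(add(Z, mul(SZ, SZ)), add(SSSZ, Z)))))))))
  →22  S(S(S(S(S(S(add(Z, mul(add(Z, mul(SZ, SZ)), add(SSSZ, Z)))))))))
  →23  S(S(S(S(S(S(mul(add(Z, mul(SZ, SZ)), add(SSSZ, Z))))))))
  →24  S(S(S(S(S(S(mul(mul(SZ, SZ), add(SSSZ, Z))))))))
  →25  S(S(S(S(S(S(mul(add(SZ, mul(Z, SZ)), add(SSSZ, Z))))))))
  →26  S(S(S(S(S(S(mul(S(add(Z, mul(Z, SZ))), add(SSSZ, Z))))))))
  →27  S(S(S(S(S(S(add(add(SSSZ, Z), mul(add(Z, mul(Z, SZ)), add(SSSZ, Z)))))))))
  →28  S(S(S(S(S(S(add(S(add(SSZ, Z)), mul(add(Z, mul(Z, SZ)), add(SSSZ, Z)))))))))
  →29  S(S(S(S(S(S(S(add(add(SSZ, Z), mul(add(Z, mul(Z, SZ)), add(SSSZ, Z))))))))))
  →30  S(S(S(S(S(S(S(add(S(add(SZ, Z)), mul(add(Z, mul(Z, SZ)), add(SSSZ, Z))))))))))
  →31  S(S(S(S(S(S(S(S(add(add(SZ, Z), mul(add(Z, mul(Z, SZ)), add(SSSZ, Z)))))))))))
  →32  S(S(S(S(S(S(S(S(add(S(add(Z, Z)), mul(add(Z, mul(Z, SZ)), add(SSSZ, Z)))))))))))
  →33  S(S(S(S(S(S(S(S(S(add(add(Z, Z), mul(add(Z, mul(Z, SZ)), add(SSSZ, Z))))))))))))
  →34  S(S(S(S(S(S(S(S(S(add(Z, mul(add(Z, mul(Z, SZ)), add(SSSZ, Z))))))))))))
  →35  S(S(S(S(S(S(S(S(S(mul(add(Z, mul(Z, SZ)), add(SSSZ, Z)))))))))))
  →36  S(S(S(S(S(S(S(S(S(mul(mul(Z, SZ), add(SSSZ, Z)))))))))))
  →37  S(S(S(S(S(S(S(S(S(mul(Z, add(SSSZ, Z)))))))))))
  →38  S^9(Z)

Term B:
  start: mul(add(SSSZ, mul(Z, Z)), SSSZ)
  →1  mul(S(add(SSZ, mul(Z, Z))), SSSZ)
  →2  add(SSSZ, mul(add(SSZ, mul(Z, Z)), SSSZ))
  →3  S(add(SSZ, mul(add(SSZ, mul(Z, Z)), SSSZ)))
  →4  S(S(add(SZ, mul(add(SSZ, mul(Z, Z)), SSSZ))))
  →5  S(S(S(add(Z, mul(add(SSZ, mul(Z, Z)), SSSZ)))))
  →6  S(S(S(mul(add(SSZ, mul(Z, Z)), SSSZ))))
  →7  S(S(S(mul(S(add(SZ, mul(Z, Z))), SSSZ))))
  →8  S(S(S(add(SSSZ, mul(add(SZ, mul(Z, Z)), SSSZ)))))
  →9  S(S(S(S(add(SSZ, mul(add(SZ, mul(Z, Z)), SSSZ))))))
  →10  S(S(S(S(S(add(SZ, mul(add(SZ, mul(Z, Z)), SSSZ)))))))
  →11  S(S(S(S(S(S(add(Z, mul(add(SZ, mul(Z, Z)), SSSZ))))))))
  →12  S(S(S(S(S(S(mul(add(SZ, mul(Z, Z)), SSSZ)))))))
  →13  S(S(S(S(S(S(mul(S(add(Z, mul(Z, Z))), SSSZ)))))))
  →14  S(S(S(S(S(S(add(SSSZ, mul(add(Z, mul(Z, Z)), SSSZ))))))))
  →15  S(S(S(S(S(S(S(add(SSZ, mul(add(Z, mul(Z, Z)), SSSZ)))))))))
  →16  S(S(S(S(S(S(S(S(add(SZ, mul(add(Z, mul(Z, Z)), SSSZ))))))))))
  →17  S(S(S(S(S(S(S(S(S(add(Z, mul(add(Z, mul(Z, Z)), SSSZ)))))))))))
  →18  S(S(S(S(S(S(S(S(S(mul(add(Z, mul(Z, Z)), SSSZ))))))))))
  →19  S(S(S(S(S(S(S(S(S(mul(mul(Z, Z), SSSZ))))))))))
  →20  S(S(S(S(S(S(S(S(S(mul(Z, SSSZ))))))))))
  →21  S^9(Z)

Answer: SAME — A ⇓ S^9(Z), B ⇓ S^9(Z)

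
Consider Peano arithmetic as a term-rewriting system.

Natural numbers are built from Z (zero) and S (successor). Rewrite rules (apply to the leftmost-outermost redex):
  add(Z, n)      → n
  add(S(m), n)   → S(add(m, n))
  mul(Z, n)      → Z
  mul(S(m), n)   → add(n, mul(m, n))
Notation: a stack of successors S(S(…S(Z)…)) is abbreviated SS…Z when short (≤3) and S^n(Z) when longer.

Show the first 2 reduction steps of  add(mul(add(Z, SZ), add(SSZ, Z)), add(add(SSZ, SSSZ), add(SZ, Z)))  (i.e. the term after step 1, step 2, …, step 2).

Answer: after 2 steps: add(add(add(SSZ, Z), mul(Z, add(SSZ, Z))), add(add(SSZ, SSSZ), add(SZ, Z)))

Reduction:
  start: add(mul(add(Z, SZ), add(SSZ, Z)), add(add(SSZ, SSSZ), add(SZ, Z)))
  [1] add(mul(SZ, add(SSZ, Z)), add(add(SSZ, SSSZ), add(SZ, Z)))
  [2] add(add(add(SSZ, Z), mul(Z, add(SSZ, Z))), add(add(SSZ, SSSZ), add(SZ, Z)))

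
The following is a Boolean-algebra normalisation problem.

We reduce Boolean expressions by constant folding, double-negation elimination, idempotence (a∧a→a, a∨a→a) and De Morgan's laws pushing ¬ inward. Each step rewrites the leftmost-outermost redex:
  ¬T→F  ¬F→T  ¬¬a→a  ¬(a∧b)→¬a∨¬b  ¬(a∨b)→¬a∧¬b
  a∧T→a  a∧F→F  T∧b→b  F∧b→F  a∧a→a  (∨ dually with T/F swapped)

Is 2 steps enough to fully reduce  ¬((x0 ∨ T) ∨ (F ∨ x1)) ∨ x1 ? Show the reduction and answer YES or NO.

Answer: NO — after 2 steps the term is ((¬x0 ∧ ¬T) ∧ ¬(F ∨ x1)) ∨ x1, not yet normal

Working:
  start: ¬((x0 ∨ T) ∨ (F ∨ x1)) ∨ x1
  [1] (¬(x0 ∨ T) ∧ ¬(F ∨ x1)) ∨ x1
  [2] ((¬x0 ∧ ¬T) ∧ ¬(F ∨ x1)) ∨ x1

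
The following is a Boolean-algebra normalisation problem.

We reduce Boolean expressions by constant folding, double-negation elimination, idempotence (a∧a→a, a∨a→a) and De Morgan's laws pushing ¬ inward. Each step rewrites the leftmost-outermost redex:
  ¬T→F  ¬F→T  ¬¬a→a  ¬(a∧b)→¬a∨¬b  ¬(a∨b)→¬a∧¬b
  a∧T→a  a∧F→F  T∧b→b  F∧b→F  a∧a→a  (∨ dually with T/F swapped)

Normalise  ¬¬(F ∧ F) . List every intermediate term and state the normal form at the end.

Answer: normal form = F  (in 2 steps)

Working:
  start: ¬¬(F ∧ F)
  →1  F ∧ F
  →2  F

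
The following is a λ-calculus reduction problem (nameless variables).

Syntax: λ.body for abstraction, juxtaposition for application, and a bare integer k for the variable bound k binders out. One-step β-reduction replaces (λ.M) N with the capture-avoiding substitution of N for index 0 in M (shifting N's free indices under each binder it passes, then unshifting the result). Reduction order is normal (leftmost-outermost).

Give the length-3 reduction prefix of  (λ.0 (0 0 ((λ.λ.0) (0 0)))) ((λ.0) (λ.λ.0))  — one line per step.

  start: (λ.0 (0 0 ((λ.λ.0) (0 0)))) ((λ.0) (λ.λ.0))
  [1] (λ.0) (λ.λ.0) ((λ.0) (λ.λ.0) ((λ.0) (λ.λ.0)) ((λ.λ.0) ((λ.0) (λ.λ.0) ((λ.0) (λ.λ.0)))))
  [2] (λ.λ.0) ((λ.0) (λ.λ.0) ((λ.0) (λ.λ.0)) ((λ.λ.0) ((λ.0) (λ.λ.0) ((λ.0) (λ.λ.0)))))
  [3] λ.0

Answer: after 3 steps: λ.0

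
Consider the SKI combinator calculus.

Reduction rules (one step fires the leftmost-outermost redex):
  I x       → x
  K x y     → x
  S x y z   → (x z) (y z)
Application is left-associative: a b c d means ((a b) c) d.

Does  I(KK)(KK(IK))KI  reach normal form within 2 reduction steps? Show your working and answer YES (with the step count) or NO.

Answer: NO — after 2 steps the term is KKI, not yet normal

Reduction:
  start: I(KK)(KK(IK))KI
  [1] KK(KK(IK))KI
  [2] KKI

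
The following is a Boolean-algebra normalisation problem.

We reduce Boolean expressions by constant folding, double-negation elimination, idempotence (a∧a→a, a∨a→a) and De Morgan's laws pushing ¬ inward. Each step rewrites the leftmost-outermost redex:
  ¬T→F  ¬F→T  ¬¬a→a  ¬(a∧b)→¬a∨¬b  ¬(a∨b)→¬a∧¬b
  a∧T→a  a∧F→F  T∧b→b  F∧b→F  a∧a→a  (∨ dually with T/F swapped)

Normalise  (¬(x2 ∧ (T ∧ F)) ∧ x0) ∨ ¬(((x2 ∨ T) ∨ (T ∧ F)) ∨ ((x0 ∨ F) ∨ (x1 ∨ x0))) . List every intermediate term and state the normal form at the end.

  start: (¬(x2 ∧ (T ∧ F)) ∧ x0) ∨ ¬(((x2 ∨ T) ∨ (T ∧ F)) ∨ ((x0 ∨ F) ∨ (x1 ∨ x0)))
  →1  ((¬x2 ∨ ¬(T ∧ F)) ∧ x0) ∨ ¬(((x2 ∨ T) ∨ (T ∧ F)) ∨ ((x0 ∨ F) ∨ (x1 ∨ x0)))
  →2  ((¬x2 ∨ (¬T ∨ ¬F)) ∧ x0) ∨ ¬(((x2 ∨ T) ∨ (T ∧ F)) ∨ ((x0 ∨ F) ∨ (x1 ∨ x0)))
  →3  ((¬x2 ∨ (F ∨ ¬F)) ∧ x0) ∨ ¬(((x2 ∨ T) ∨ (T ∧ F)) ∨ ((x0 ∨ F) ∨ (x1 ∨ x0)))
  →4  ((¬x2 ∨ ¬F) ∧ x0) ∨ ¬(((x2 ∨ T) ∨ (T ∧ F)) ∨ ((x0 ∨ F) ∨ (x1 ∨ x0)))
  →5  ((¬x2 ∨ T) ∧ x0) ∨ ¬(((x2 ∨ T) ∨ (T ∧ F)) ∨ ((x0 ∨ F) ∨ (x1 ∨ x0)))
  →6  (T ∧ x0) ∨ ¬(((x2 ∨ T) ∨ (T ∧ F)) ∨ ((x0 ∨ F) ∨ (x1 ∨ x0)))
  →7  x0 ∨ ¬(((x2 ∨ T) ∨ (T ∧ F)) ∨ ((x0 ∨ F) ∨ (x1 ∨ x0)))
  →8  x0 ∨ (¬((x2 ∨ T) ∨ (T ∧ F)) ∧ ¬((x0 ∨ F) ∨ (x1 ∨ x0)))
  →9  x0 ∨ ((¬(x2 ∨ T) ∧ ¬(T ∧ F)) ∧ ¬((x0 ∨ F) ∨ (x1 ∨ x0)))
  →10  x0 ∨ (((¬x2 ∧ ¬T) ∧ ¬(T ∧ F)) ∧ ¬((x0 ∨ F) ∨ (x1 ∨ x0)))
  →11  x0 ∨ (((¬x2 ∧ F) ∧ ¬(T ∧ F)) ∧ ¬((x0 ∨ F) ∨ (x1 ∨ x0)))
  →12  x0 ∨ ((F ∧ ¬(T ∧ F)) ∧ ¬((x0 ∨ F) ∨ (x1 ∨ x0)))
  →13  x0 ∨ (F ∧ ¬((x0 ∨ F) ∨ (x1 ∨ x0)))
  →14  x0 ∨ F
  →15  x0

Answer: normal form = x0  (in 15 steps)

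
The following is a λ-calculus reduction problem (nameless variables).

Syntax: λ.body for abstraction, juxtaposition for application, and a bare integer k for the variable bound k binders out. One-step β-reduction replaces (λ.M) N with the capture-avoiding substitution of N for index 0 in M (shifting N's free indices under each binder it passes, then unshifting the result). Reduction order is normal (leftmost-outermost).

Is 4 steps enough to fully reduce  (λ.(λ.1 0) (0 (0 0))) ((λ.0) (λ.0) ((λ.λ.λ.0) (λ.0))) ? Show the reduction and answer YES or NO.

Answer: NO — after 4 steps the term is (λ.λ.λ.0) (λ.0) ((λ.0) (λ.0) ((λ.λ.λ.0) (λ.0)) ((λ.0) (λ.0) ((λ.λ.λ.0) (λ.0)) ((λ.0) (λ.0) ((λ.λ.λ.0) (λ.0))))), not yet normal

Derivation:
  start: (λ.(λ.1 0) (0 (0 0))) ((λ.0) (λ.0) ((λ.λ.λ.0) (λ.0)))
  →1  (λ.(λ.0) (λ.0) ((λ.λ.λ.0) (λ.0)) 0) ((λ.0) (λ.0) ((λ.λ.λ.0) (λ.0)) ((λ.0) (λ.0) ((λ.λ.λ.0) (λ.0)) ((λ.0) (λ.0) ((λ.λ.λ.0) (λ.0)))))
  →2  (λ.0) (λ.0) ((λ.λ.λ.0) (λ.0)) ((λ.0) (λ.0) ((λ.λ.λ.0) (λ.0)) ((λ.0) (λ.0) ((λ.λ.λ.0) (λ.0)) ((λ.0) (λ.0) ((λ.λ.λ.0) (λ.0)))))
  →3  (λ.0) ((λ.λ.λ.0) (λ.0)) ((λ.0) (λ.0) ((λ.λ.λ.0) (λ.0)) ((λ.0) (λ.0) ((λ.λ.λ.0) (λ.0)) ((λ.0) (λ.0) ((λ.λ.λ.0) (λ.0)))))
  →4  (λ.λ.λ.0) (λ.0) ((λ.0) (λ.0) ((λ.λ.λ.0) (λ.0)) ((λ.0) (λ.0) ((λ.λ.λ.0) (λ.0)) ((λ.0) (λ.0) ((λ.λ.λ.0) (λ.0)))))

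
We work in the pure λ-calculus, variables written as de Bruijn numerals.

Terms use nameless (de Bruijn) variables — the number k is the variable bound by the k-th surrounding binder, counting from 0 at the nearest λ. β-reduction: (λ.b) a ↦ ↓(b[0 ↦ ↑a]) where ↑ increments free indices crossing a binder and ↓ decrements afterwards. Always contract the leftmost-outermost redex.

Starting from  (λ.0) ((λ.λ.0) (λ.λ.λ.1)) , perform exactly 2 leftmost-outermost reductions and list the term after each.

  start: (λ.0) ((λ.λ.0) (λ.λ.λ.1))
  [1] (λ.λ.0) (λ.λ.λ.1)
  [2] λ.0

Answer: after 2 steps: λ.0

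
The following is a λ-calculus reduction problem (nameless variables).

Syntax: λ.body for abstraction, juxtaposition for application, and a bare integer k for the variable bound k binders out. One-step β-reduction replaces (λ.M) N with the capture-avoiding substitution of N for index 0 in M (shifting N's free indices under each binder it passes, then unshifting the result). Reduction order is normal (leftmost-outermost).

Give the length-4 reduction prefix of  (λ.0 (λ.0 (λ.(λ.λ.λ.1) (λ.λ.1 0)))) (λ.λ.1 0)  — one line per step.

Answer: after 4 steps: λ.0 (λ.λ.λ.1)

Derivation:
  start: (λ.0 (λ.0 (λ.(λ.λ.λ.1) (λ.λ.1 0)))) (λ.λ.1 0)
  [1] (λ.λ.1 0) (λ.0 (λ.(λ.λ.λ.1) (λ.λ.1 0)))
  [2] λ.(λ.0 (λ.(λ.λ.λ.1) (λ.λ.1 0))) 0
  [3] λ.0 (λ.(λ.λ.λ.1) (λ.λ.1 0))
  [4] λ.0 (λ.λ.λ.1)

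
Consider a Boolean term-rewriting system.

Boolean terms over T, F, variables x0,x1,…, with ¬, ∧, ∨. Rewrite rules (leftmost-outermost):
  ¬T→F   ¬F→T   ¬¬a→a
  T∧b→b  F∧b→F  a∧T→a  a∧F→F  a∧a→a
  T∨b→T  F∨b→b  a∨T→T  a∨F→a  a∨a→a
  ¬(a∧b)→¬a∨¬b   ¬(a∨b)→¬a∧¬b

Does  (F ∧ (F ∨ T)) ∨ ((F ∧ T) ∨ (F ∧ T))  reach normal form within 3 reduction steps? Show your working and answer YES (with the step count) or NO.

  start: (F ∧ (F ∨ T)) ∨ ((F ∧ T) ∨ (F ∧ T))
  [1] F ∨ ((F ∧ T) ∨ (F ∧ T))
  [2] (F ∧ T) ∨ (F ∧ T)
  [3] F ∧ T

Answer: NO — after 3 steps the term is F ∧ T, not yet normal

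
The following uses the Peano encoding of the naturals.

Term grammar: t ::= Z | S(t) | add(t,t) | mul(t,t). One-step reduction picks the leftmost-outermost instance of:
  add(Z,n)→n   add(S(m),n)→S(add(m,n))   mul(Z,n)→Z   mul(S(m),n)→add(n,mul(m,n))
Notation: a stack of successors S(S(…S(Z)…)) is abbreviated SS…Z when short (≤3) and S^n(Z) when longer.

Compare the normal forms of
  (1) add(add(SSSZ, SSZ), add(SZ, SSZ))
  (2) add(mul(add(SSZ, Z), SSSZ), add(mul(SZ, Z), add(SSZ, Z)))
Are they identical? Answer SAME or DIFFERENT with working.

Term A:
  start: add(add(SSSZ, SSZ), add(SZ, SSZ))
  [1] add(S(add(SSZ, SSZ)), add(SZ, SSZ))
  [2] S(add(add(SSZ, SSZ), add(SZ, SSZ)))
  [3] S(add(S(add(SZ, SSZ)), add(SZ, SSZ)))
  [4] S(S(add(add(SZ, SSZ), add(SZ, SSZ))))
  [5] S(S(add(S(add(Z, SSZ)), add(SZ, SSZ))))
  [6] S(S(S(add(add(Z, SSZ), add(SZ, SSZ)))))
  [7] S(S(S(add(SSZ, add(SZ, SSZ)))))
  [8] S(S(S(S(add(SZ, add(SZ, SSZ))))))
  [9] S(S(S(S(S(add(Z, add(SZ, SSZ)))))))
  [10] S(S(S(S(S(add(SZ, SSZ))))))
  [11] S(S(S(S(S(S(add(Z, SSZ)))))))
  [12] S^8(Z)

Term B:
  start: add(mul(add(SSZ, Z), SSSZ), add(mul(SZ, Z), add(SSZ, Z)))
  [1] add(mul(S(add(SZ, Z)), SSSZ), add(mul(SZ, Z), add(SSZ, Z)))
  [2] add(add(SSSZ, mul(add(SZ, Z), SSSZ)), add(mul(SZ, Z), add(SSZ, Z)))
  [3] add(S(add(SSZ, mul(add(SZ, Z), SSSZ))), add(mul(SZ, Z), add(SSZ, Z)))
  [4] S(add(add(SSZ, mul(add(SZ, Z), SSSZ)), add(mul(SZ, Z), add(SSZ, Z))))
  [5] S(add(S(add(SZ, mul(add(SZ, Z), SSSZ))), add(mul(SZ, Z), add(SSZ, Z))))
  [6] S(S(add(add(SZ, mul(add(SZ, Z), SSSZ)), add(mul(SZ, Z), add(SSZ, Z)))))
  [7] S(S(add(S(add(Z, mul(add(SZ, Z), SSSZ))), add(mul(SZ, Z), add(SSZ, Z)))))
  [8] S(S(S(add(add(Z, mul(add(SZ, Z), SSSZ)), add(mul(SZ, Z), add(SSZ, Z))))))
  [9] S(S(S(add(mul(add(SZ, Z), SSSZ), add(mul(SZ, Z), add(SSZ, Z))))))
  [10] S(S(S(add(mul(S(add(Z, Z)), SSSZ), add(mul(SZ, Z), add(SSZ, Z))))))
  [11] S(S(S(add(add(SSSZ, mul(add(Z, Z), SSSZ)), add(mul(SZ, Z), add(SSZ, Z))))))
  [12] S(S(S(add(S(add(SSZ, mul(add(Z, Z), SSSZ))), add(mul(SZ, Z), add(SSZ, Z))))))
  [13] S(S(S(S(add(add(SSZ, mul(add(Z, Z), SSSZ)), add(mul(SZ, Z), add(SSZ, Z)))))))
  [14] S(S(S(S(add(S(add(SZ, mul(add(Z, Z), SSSZ))), add(mul(SZ, Z), add(SSZ, Z)))))))
  [15] S(S(S(S(S(add(add(SZ, mul(add(Z, Z), SSSZ)), add(mul(SZ, Z), add(SSZ, Z))))))))
  [16] S(S(S(S(S(add(S(add(Z, mul(add(Z, Z), SSSZ))), add(mul(SZ, Z), add(SSZ, Z))))))))
  [17] S(S(S(S(S(S(add(add(Z, mul(add(Z, Z), SSSZ)), add(mul(SZ, Z), add(SSZ, Z)))))))))
  [18] S(S(S(S(S(S(add(mul(add(Z, Z), SSSZ), add(mul(SZ, Z), add(SSZ, Z)))))))))
  [19] S(S(S(S(S(S(add(mul(Z, SSSZ), add(mul(SZ, Z), add(SSZ, Z)))))))))
  [20] S(S(S(S(S(S(add(Z, add(mul(SZ, Z), add(SSZ, Z)))))))))
  [21] S(S(S(S(S(S(add(mul(SZ, Z), add(SSZ, Z))))))))
  [22] S(S(S(S(S(S(add(add(Z, mul(Z, Z)), add(SSZ, Z))))))))
  [23] S(S(S(S(S(S(add(mul(Z, Z), add(SSZ, Z))))))))
  [24] S(S(S(S(S(S(add(Z, add(SSZ, Z))))))))
  [25] S(S(S(S(S(S(add(SSZ, Z)))))))
  [26] S(S(S(S(S(S(S(add(SZ, Z))))))))
  [27] S(S(S(S(S(S(S(S(add(Z, Z)))))))))
  [28] S^8(Z)

Answer: SAME — A ⇓ S^8(Z), B ⇓ S^8(Z)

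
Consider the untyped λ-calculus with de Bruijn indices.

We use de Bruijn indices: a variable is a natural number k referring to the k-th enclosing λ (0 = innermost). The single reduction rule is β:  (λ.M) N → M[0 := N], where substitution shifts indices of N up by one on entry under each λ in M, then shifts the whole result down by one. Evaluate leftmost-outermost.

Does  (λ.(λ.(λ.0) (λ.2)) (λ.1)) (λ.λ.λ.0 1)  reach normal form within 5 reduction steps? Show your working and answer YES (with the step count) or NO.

  start: (λ.(λ.(λ.0) (λ.2)) (λ.1)) (λ.λ.λ.0 1)
  step 1: (λ.(λ.0) (λ.λ.λ.λ.0 1)) (λ.λ.λ.λ.0 1)
  step 2: (λ.0) (λ.λ.λ.λ.0 1)
  step 3: λ.λ.λ.λ.0 1

Answer: YES — reaches normal form λ.λ.λ.λ.0 1 in 3 ≤ 5 steps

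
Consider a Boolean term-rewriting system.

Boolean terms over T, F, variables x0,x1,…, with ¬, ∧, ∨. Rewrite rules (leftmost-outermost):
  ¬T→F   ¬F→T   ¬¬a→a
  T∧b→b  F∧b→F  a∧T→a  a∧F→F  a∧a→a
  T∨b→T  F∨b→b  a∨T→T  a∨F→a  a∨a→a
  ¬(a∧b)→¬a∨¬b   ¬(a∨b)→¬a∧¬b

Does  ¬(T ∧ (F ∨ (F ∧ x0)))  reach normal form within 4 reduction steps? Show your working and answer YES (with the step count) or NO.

  start: ¬(T ∧ (F ∨ (F ∧ x0)))
  →1  ¬T ∨ ¬(F ∨ (F ∧ x0))
  →2  F ∨ ¬(F ∨ (F ∧ x0))
  →3  ¬(F ∨ (F ∧ x0))
  →4  ¬F ∧ ¬(F ∧ x0)

Answer: NO — after 4 steps the term is ¬F ∧ ¬(F ∧ x0), not yet normal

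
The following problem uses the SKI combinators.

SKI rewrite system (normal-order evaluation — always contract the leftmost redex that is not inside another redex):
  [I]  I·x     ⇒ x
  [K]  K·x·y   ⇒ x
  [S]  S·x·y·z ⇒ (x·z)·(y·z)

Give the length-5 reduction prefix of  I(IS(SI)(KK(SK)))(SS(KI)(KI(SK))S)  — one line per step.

  start: I(IS(SI)(KK(SK)))(SS(KI)(KI(SK))S)
  [1] IS(SI)(KK(SK))(SS(KI)(KI(SK))S)
  [2] S(SI)(KK(SK))(SS(KI)(KI(SK))S)
  [3] SI(SS(KI)(KI(SK))S)(KK(SK)(SS(KI)(KI(SK))S))
  [4] I(KK(SK)(SS(KI)(KI(SK))S))(SS(KI)(KI(SK))S(KK(SK)(SS(KI)(KI(SK))S)))
  [5] KK(SK)(SS(KI)(KI(SK))S)(SS(KI)(KI(SK))S(KK(SK)(SS(KI)(KI(SK))S)))

Answer: after 5 steps: KK(SK)(SS(KI)(KI(SK))S)(SS(KI)(KI(SK))S(KK(SK)(SS(KI)(KI(SK))S)))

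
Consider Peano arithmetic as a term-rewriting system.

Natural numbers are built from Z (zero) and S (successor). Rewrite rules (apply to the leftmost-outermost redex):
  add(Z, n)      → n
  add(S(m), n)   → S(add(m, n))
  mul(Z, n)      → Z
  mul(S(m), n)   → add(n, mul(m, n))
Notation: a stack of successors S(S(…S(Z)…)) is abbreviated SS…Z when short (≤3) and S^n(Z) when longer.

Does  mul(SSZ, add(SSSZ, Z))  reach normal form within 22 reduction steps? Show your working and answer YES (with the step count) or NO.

  start: mul(SSZ, add(SSSZ, Z))
  step 1: add(add(SSSZ, Z), mul(SZ, add(SSSZ, Z)))
  step 2: add(S(add(SSZ, Z)), mul(SZ, add(SSSZ, Z)))
  step 3: S(add(add(SSZ, Z), mul(SZ, add(SSSZ, Z))))
  step 4: S(add(S(add(SZ, Z)), mul(SZ, add(SSSZ, Z))))
  step 5: S(S(add(add(SZ, Z), mul(SZ, add(SSSZ, Z)))))
  step 6: S(S(add(S(add(Z, Z)), mul(SZ, add(SSSZ, Z)))))
  step 7: S(S(S(add(add(Z, Z), mul(SZ, add(SSSZ, Z))))))
  step 8: S(S(S(add(Z, mul(SZ, add(SSSZ, Z))))))
  step 9: S(S(S(mul(SZ, add(SSSZ, Z)))))
  step 10: S(S(S(add(add(SSSZ, Z), mul(Z, add(SSSZ, Z))))))
  step 11: S(S(S(add(S(add(SSZ, Z)), mul(Z, add(SSSZ, Z))))))
  step 12: S(S(S(S(add(add(SSZ, Z), mul(Z, add(SSSZ, Z)))))))
  step 13: S(S(S(S(add(S(add(SZ, Z)), mul(Z, add(SSSZ, Z)))))))
  step 14: S(S(S(S(S(add(add(SZ, Z), mul(Z, add(SSSZ, Z))))))))
  step 15: S(S(S(S(S(add(S(add(Z, Z)), mul(Z, add(SSSZ, Z))))))))
  step 16: S(S(S(S(S(S(add(add(Z, Z), mul(Z, add(SSSZ, Z)))))))))
  step 17: S(S(S(S(S(S(add(Z, mul(Z, add(SSSZ, Z)))))))))
  step 18: S(S(S(S(S(S(mul(Z, add(SSSZ, Z))))))))
  step 19: S^6(Z)

Answer: YES — reaches normal form S^6(Z) in 19 ≤ 22 steps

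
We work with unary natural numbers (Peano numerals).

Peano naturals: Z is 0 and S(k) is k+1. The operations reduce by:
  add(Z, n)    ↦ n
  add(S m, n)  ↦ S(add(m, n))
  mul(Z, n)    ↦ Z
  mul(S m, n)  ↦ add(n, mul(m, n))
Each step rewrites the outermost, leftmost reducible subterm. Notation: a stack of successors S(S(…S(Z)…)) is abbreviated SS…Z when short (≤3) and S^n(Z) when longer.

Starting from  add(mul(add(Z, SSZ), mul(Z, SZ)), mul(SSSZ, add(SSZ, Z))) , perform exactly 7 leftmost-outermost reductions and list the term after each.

  start: add(mul(add(Z, SSZ), mul(Z, SZ)), mul(SSSZ, add(SSZ, Z)))
  →1  add(mul(SSZ, mul(Z, SZ)), mul(SSSZ, add(SSZ, Z)))
  →2  add(add(mul(Z, SZ), mul(SZ, mul(Z, SZ))), mul(SSSZ, add(SSZ, Z)))
  →3  add(add(Z, mul(SZ, mul(Z, SZ))), mul(SSSZ, add(SSZ, Z)))
  →4  add(mul(SZ, mul(Z, SZ)), mul(SSSZ, add(SSZ, Z)))
  →5  add(add(mul(Z, SZ), mul(Z, mul(Z, SZ))), mul(SSSZ, add(SSZ, Z)))
  →6  add(add(Z, mul(Z, mul(Z, SZ))), mul(SSSZ, add(SSZ, Z)))
  →7  add(mul(Z, mul(Z, SZ)), mul(SSSZ, add(SSZ, Z)))

Answer: after 7 steps: add(mul(Z, mul(Z, SZ)), mul(SSSZ, add(SSZ, Z)))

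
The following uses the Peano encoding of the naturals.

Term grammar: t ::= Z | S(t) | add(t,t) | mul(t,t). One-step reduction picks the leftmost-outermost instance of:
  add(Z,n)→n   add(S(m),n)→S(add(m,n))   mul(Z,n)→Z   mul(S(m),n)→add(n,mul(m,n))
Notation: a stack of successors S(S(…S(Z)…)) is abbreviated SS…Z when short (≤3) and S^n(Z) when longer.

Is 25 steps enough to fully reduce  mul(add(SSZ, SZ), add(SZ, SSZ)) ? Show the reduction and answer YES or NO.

Answer: YES — reaches normal form S^9(Z) in 25 ≤ 25 steps

Derivation:
  start: mul(add(SSZ, SZ), add(SZ, SSZ))
  [1] mul(S(add(SZ, SZ)), add(SZ, SSZ))
  [2] add(add(SZ, SSZ), mul(add(SZ, SZ), add(SZ, SSZ)))
  [3] add(S(add(Z, SSZ)), mul(add(SZ, SZ), add(SZ, SSZ)))
  [4] S(add(add(Z, SSZ), mul(add(SZ, SZ), add(SZ, SSZ))))
  [5] S(add(SSZ, mul(add(SZ, SZ), add(SZ, SSZ))))
  [6] S(S(add(SZ, mul(add(SZ, SZ), add(SZ, SSZ)))))
  [7] S(S(S(add(Z, mul(add(SZ, SZ), add(SZ, SSZ))))))
  [8] S(S(S(mul(add(SZ, SZ), add(SZ, SSZ)))))
  [9] S(S(S(mul(S(add(Z, SZ)), add(SZ, SSZ)))))
  [10] S(S(S(add(add(SZ, SSZ), mul(add(Z, SZ), add(SZ, SSZ))))))
  [11] S(S(S(add(S(add(Z, SSZ)), mul(add(Z, SZ), add(SZ, SSZ))))))
  [12] S(S(S(S(add(add(Z, SSZ), mul(add(Z, SZ), add(SZ, SSZ)))))))
  [13] S(S(S(S(add(SSZ, mul(add(Z, SZ), add(SZ, SSZ)))))))
  [14] S(S(S(S(S(add(SZ, mul(add(Z, SZ), add(SZ, SSZ))))))))
  [15] S(S(S(S(S(S(add(Z, mul(add(Z, SZ), add(SZ, SSZ)))))))))
  [16] S(S(S(S(S(S(mul(add(Z, SZ), add(SZ, SSZ))))))))
  [17] S(S(S(S(S(S(mul(SZ, add(SZ, SSZ))))))))
  [18] S(S(S(S(S(S(add(add(SZ, SSZ), mul(Z, add(SZ, SSZ)))))))))
  [19] S(S(S(S(S(S(add(S(add(Z, SSZ)), mul(Z, add(SZ, SSZ)))))))))
  [20] S(S(S(S(S(S(S(add(add(Z, SSZ), mul(Z, add(SZ, SSZ))))))))))
  [21] S(S(S(S(S(S(S(add(SSZ, mul(Z, add(SZ, SSZ))))))))))
  [22] S(S(S(S(S(S(S(S(add(SZ, mul(Z, add(SZ, SSZ)))))))))))
  [23] S(S(S(S(S(S(S(S(S(add(Z, mul(Z, add(SZ, SSZ))))))))))))
  [24] S(S(S(S(S(S(S(S(S(mul(Z, add(SZ, SSZ)))))))))))
  [25] S^9(Z)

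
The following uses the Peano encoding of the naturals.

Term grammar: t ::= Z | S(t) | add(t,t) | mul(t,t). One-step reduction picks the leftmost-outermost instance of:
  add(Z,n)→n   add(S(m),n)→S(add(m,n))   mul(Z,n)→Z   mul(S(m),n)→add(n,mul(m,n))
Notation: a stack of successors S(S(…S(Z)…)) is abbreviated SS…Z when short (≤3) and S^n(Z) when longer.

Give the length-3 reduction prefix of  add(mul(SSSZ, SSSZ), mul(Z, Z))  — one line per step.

Answer: after 3 steps: S(add(add(SSZ, mul(SSZ, SSSZ)), mul(Z, Z)))

Working:
  start: add(mul(SSSZ, SSSZ), mul(Z, Z))
  [1] add(add(SSSZ, mul(SSZ, SSSZ)), mul(Z, Z))
  [2] add(S(add(SSZ, mul(SSZ, SSSZ))), mul(Z, Z))
  [3] S(add(add(SSZ, mul(SSZ, SSSZ)), mul(Z, Z)))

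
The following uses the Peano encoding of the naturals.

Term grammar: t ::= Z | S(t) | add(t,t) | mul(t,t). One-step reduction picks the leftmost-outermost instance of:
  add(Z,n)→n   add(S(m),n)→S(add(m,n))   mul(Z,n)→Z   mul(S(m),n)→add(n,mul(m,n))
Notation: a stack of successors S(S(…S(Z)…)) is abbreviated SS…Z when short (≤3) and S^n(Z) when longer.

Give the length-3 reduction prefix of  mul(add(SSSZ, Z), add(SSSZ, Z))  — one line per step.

Answer: after 3 steps: add(S(add(SSZ, Z)), mul(add(SSZ, Z), add(SSSZ, Z)))

Reduction:
  start: mul(add(SSSZ, Z), add(SSSZ, Z))
  →1  mul(S(add(SSZ, Z)), add(SSSZ, Z))
  →2  add(add(SSSZ, Z), mul(add(SSZ, Z), add(SSSZ, Z)))
  →3  add(S(add(SSZ, Z)), mul(add(SSZ, Z), add(SSSZ, Z)))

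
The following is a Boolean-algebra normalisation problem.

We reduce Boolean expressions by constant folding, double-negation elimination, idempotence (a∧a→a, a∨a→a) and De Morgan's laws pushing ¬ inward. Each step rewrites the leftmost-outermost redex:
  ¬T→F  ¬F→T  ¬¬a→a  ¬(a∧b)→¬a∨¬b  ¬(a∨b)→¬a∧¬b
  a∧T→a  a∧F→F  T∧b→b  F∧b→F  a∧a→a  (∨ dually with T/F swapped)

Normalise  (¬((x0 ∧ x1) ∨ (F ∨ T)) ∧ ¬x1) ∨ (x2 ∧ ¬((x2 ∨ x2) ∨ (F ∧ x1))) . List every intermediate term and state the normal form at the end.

  start: (¬((x0 ∧ x1) ∨ (F ∨ T)) ∧ ¬x1) ∨ (x2 ∧ ¬((x2 ∨ x2) ∨ (F ∧ x1)))
  [1] ((¬(x0 ∧ x1) ∧ ¬(F ∨ T)) ∧ ¬x1) ∨ (x2 ∧ ¬((x2 ∨ x2) ∨ (F ∧ x1)))
  [2] (((¬x0 ∨ ¬x1) ∧ ¬(F ∨ T)) ∧ ¬x1) ∨ (x2 ∧ ¬((x2 ∨ x2) ∨ (F ∧ x1)))
  [3] (((¬x0 ∨ ¬x1) ∧ (¬F ∧ ¬T)) ∧ ¬x1) ∨ (x2 ∧ ¬((x2 ∨ x2) ∨ (F ∧ x1)))
  [4] (((¬x0 ∨ ¬x1) ∧ (T ∧ ¬T)) ∧ ¬x1) ∨ (x2 ∧ ¬((x2 ∨ x2) ∨ (F ∧ x1)))
  [5] (((¬x0 ∨ ¬x1) ∧ ¬T) ∧ ¬x1) ∨ (x2 ∧ ¬((x2 ∨ x2) ∨ (F ∧ x1)))
  [6] (((¬x0 ∨ ¬x1) ∧ F) ∧ ¬x1) ∨ (x2 ∧ ¬((x2 ∨ x2) ∨ (F ∧ x1)))
  [7] (F ∧ ¬x1) ∨ (x2 ∧ ¬((x2 ∨ x2) ∨ (F ∧ x1)))
  [8] F ∨ (x2 ∧ ¬((x2 ∨ x2) ∨ (F ∧ x1)))
  [9] x2 ∧ ¬((x2 ∨ x2) ∨ (F ∧ x1))
  [10] x2 ∧ (¬(x2 ∨ x2) ∧ ¬(F ∧ x1))
  [11] x2 ∧ ((¬x2 ∧ ¬x2) ∧ ¬(F ∧ x1))
  [12] x2 ∧ (¬x2 ∧ ¬(F ∧ x1))
  [13] x2 ∧ (¬x2 ∧ (¬F ∨ ¬x1))
  [14] x2 ∧ (¬x2 ∧ (T ∨ ¬x1))
  [15] x2 ∧ (¬x2 ∧ T)
  [16] x2 ∧ ¬x2

Answer: normal form = x2 ∧ ¬x2  (in 16 steps)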